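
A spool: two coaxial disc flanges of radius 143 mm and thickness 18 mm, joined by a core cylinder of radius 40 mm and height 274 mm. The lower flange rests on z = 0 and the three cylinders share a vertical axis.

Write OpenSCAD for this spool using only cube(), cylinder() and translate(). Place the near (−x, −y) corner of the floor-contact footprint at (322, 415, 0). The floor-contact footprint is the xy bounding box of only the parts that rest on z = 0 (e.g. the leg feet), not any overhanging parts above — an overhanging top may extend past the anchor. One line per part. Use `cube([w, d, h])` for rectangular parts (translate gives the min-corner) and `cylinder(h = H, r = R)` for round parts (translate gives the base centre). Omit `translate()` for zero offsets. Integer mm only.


translate([465, 558, 0]) cylinder(h = 18, r = 143);
translate([465, 558, 18]) cylinder(h = 274, r = 40);
translate([465, 558, 292]) cylinder(h = 18, r = 143);


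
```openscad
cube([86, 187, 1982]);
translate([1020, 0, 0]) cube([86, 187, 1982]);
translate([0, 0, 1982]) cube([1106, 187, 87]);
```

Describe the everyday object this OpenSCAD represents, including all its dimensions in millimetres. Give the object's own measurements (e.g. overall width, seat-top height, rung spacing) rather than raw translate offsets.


A door frame. The clear opening is 934 mm wide and 1982 mm high. Two 86 mm wide jambs, 187 mm deep, stand either side of the opening from the floor to the top of the opening. A 87 mm thick head sits across the top of both jambs, spanning the full outside width of the frame.


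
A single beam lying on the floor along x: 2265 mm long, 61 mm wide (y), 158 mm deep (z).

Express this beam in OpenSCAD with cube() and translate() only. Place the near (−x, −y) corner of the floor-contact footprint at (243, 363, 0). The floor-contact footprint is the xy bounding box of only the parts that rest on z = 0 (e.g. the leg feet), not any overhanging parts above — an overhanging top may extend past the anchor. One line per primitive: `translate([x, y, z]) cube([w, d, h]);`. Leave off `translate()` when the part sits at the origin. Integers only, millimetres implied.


translate([243, 363, 0]) cube([2265, 61, 158]);


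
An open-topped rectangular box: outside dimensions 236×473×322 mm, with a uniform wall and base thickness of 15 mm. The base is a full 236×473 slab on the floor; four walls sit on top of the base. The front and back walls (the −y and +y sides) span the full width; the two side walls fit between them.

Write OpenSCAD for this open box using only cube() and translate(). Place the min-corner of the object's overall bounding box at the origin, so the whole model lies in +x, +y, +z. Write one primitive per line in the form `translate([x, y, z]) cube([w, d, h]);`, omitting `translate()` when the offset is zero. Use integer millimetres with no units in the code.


cube([236, 473, 15]);
translate([0, 0, 15]) cube([236, 15, 307]);
translate([0, 458, 15]) cube([236, 15, 307]);
translate([0, 15, 15]) cube([15, 443, 307]);
translate([221, 15, 15]) cube([15, 443, 307]);


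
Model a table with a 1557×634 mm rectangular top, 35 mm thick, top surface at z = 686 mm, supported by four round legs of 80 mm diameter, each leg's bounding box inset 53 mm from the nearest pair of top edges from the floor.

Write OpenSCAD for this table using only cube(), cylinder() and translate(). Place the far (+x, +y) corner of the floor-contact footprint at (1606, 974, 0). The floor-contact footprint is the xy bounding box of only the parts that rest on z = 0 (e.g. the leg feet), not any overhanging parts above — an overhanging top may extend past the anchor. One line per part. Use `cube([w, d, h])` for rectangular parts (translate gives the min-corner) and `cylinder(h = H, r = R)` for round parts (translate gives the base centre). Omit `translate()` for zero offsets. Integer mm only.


translate([102, 393, 651]) cube([1557, 634, 35]);
translate([195, 486, 0]) cylinder(h = 651, r = 40);
translate([1566, 486, 0]) cylinder(h = 651, r = 40);
translate([195, 934, 0]) cylinder(h = 651, r = 40);
translate([1566, 934, 0]) cylinder(h = 651, r = 40);


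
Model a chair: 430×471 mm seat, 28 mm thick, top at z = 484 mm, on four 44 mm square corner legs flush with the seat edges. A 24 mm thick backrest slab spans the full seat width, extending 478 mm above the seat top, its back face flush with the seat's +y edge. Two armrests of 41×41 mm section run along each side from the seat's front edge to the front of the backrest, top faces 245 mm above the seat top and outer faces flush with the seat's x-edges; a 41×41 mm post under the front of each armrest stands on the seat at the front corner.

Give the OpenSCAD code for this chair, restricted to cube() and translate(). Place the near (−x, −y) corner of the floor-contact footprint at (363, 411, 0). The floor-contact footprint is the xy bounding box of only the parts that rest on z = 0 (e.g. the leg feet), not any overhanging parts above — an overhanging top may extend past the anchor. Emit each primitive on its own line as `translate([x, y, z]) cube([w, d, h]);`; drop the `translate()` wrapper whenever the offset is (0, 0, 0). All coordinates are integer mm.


translate([363, 411, 456]) cube([430, 471, 28]);
translate([363, 411, 0]) cube([44, 44, 456]);
translate([749, 411, 0]) cube([44, 44, 456]);
translate([363, 838, 0]) cube([44, 44, 456]);
translate([749, 838, 0]) cube([44, 44, 456]);
translate([363, 858, 484]) cube([430, 24, 478]);
translate([363, 411, 688]) cube([41, 447, 41]);
translate([752, 411, 688]) cube([41, 447, 41]);
translate([363, 411, 484]) cube([41, 41, 204]);
translate([752, 411, 484]) cube([41, 41, 204]);


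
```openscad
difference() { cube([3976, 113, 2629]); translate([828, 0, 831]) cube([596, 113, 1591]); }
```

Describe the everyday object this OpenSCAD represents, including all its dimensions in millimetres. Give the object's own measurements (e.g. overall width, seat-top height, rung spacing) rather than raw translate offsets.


A wall 3976 mm long (x), 113 mm thick (y), 2629 mm tall, with a rectangular window opening cut through it. The opening is 596 mm wide and 1591 mm tall; its sill is at z = 831 mm and its near (−x) edge is 828 mm from the wall's −x end. The opening passes through the full wall thickness.


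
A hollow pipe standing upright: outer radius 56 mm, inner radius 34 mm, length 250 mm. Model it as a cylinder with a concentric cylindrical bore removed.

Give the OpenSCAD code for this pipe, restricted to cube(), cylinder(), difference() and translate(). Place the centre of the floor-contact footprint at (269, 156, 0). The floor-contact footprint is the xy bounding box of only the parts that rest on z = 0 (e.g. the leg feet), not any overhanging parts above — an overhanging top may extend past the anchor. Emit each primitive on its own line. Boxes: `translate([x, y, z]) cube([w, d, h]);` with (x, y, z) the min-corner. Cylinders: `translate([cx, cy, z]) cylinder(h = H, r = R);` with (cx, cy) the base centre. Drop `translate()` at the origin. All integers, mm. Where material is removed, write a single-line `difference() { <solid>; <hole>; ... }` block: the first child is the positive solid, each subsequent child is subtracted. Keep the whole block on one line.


difference() { translate([269, 156, 0]) cylinder(h = 250, r = 56); translate([269, 156, 0]) cylinder(h = 250, r = 34); }


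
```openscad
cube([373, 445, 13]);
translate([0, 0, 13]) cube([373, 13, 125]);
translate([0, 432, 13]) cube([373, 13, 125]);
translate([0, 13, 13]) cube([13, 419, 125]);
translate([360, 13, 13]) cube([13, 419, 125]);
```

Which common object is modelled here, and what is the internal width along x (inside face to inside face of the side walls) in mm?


An open box. The internal width is 347 mm.

A 373×445 base slab with four walls standing on it — an open box. The base is 373 mm wide and the walls are 13 mm thick, so the internal width is 373 − 2 × 13 = 347 mm.


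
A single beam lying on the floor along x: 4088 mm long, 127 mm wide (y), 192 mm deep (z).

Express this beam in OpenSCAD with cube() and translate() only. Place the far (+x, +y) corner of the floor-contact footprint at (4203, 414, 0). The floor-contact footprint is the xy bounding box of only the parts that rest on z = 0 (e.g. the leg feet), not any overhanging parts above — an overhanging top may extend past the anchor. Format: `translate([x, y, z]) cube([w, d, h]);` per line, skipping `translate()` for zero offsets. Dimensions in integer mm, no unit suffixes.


translate([115, 287, 0]) cube([4088, 127, 192]);


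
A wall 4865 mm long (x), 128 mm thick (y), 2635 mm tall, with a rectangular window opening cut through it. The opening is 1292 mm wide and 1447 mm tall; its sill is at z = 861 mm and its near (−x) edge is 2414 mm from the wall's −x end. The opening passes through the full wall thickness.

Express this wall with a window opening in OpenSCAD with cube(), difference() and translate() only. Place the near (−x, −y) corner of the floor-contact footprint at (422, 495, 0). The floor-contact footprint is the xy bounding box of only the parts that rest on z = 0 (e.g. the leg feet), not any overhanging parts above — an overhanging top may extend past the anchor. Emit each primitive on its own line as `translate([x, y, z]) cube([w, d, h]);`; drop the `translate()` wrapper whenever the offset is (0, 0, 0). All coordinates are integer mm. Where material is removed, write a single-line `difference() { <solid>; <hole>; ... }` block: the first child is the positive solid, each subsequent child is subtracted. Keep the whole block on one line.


difference() { translate([422, 495, 0]) cube([4865, 128, 2635]); translate([2836, 495, 861]) cube([1292, 128, 1447]); }


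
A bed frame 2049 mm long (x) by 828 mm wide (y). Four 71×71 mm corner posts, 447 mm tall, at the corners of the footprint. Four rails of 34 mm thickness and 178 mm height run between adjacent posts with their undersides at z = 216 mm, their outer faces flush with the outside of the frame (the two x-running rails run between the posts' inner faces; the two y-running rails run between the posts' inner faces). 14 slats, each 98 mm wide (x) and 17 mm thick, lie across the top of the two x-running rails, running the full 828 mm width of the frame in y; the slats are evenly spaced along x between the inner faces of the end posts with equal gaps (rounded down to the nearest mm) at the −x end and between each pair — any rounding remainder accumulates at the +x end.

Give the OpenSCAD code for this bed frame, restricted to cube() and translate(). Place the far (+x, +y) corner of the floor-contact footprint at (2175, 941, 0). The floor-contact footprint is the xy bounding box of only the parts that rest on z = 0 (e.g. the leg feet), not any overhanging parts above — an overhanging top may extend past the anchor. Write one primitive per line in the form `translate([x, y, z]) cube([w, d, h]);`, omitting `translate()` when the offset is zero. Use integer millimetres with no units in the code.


translate([126, 113, 0]) cube([71, 71, 447]);
translate([126, 870, 0]) cube([71, 71, 447]);
translate([2104, 113, 0]) cube([71, 71, 447]);
translate([2104, 870, 0]) cube([71, 71, 447]);
translate([197, 113, 216]) cube([1907, 34, 178]);
translate([197, 907, 216]) cube([1907, 34, 178]);
translate([126, 184, 216]) cube([34, 686, 178]);
translate([2141, 184, 216]) cube([34, 686, 178]);
translate([232, 113, 394]) cube([98, 828, 17]);
translate([365, 113, 394]) cube([98, 828, 17]);
translate([498, 113, 394]) cube([98, 828, 17]);
translate([631, 113, 394]) cube([98, 828, 17]);
translate([764, 113, 394]) cube([98, 828, 17]);
translate([897, 113, 394]) cube([98, 828, 17]);
translate([1030, 113, 394]) cube([98, 828, 17]);
translate([1163, 113, 394]) cube([98, 828, 17]);
translate([1296, 113, 394]) cube([98, 828, 17]);
translate([1429, 113, 394]) cube([98, 828, 17]);
translate([1562, 113, 394]) cube([98, 828, 17]);
translate([1695, 113, 394]) cube([98, 828, 17]);
translate([1828, 113, 394]) cube([98, 828, 17]);
translate([1961, 113, 394]) cube([98, 828, 17]);


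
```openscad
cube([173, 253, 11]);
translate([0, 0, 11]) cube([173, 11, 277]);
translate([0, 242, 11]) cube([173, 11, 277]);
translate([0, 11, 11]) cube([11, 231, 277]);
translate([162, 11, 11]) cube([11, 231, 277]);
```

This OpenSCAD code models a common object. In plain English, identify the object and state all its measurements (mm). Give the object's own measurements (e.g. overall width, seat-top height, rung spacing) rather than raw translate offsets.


An open-topped rectangular box: outside dimensions 173×253×288 mm, with a uniform wall and base thickness of 11 mm. The base is a full 173×253 slab on the floor; four walls sit on top of the base. The front and back walls (the −y and +y sides) span the full width; the two side walls fit between them.


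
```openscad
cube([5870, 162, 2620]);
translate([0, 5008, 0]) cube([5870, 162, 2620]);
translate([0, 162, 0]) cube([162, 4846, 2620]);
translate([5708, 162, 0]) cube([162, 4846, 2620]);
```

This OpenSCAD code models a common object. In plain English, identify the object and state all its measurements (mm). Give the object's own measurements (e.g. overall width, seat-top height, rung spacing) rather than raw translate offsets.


The wall frame of a small rectangular building: four walls, each 2620 mm tall and 162 mm thick, enclosing a footprint 5870 mm (x) by 5170 mm (y) outside-to-outside, with no floor or roof. The front and back walls (the −y and +y sides) span the full width; the two side walls fit between them.


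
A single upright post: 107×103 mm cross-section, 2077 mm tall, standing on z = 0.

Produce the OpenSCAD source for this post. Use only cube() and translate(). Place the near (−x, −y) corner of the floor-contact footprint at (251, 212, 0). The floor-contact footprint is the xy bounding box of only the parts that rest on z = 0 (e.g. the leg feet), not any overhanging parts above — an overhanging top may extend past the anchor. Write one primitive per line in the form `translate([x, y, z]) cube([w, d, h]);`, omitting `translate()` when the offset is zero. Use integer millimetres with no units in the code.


translate([251, 212, 0]) cube([107, 103, 2077]);


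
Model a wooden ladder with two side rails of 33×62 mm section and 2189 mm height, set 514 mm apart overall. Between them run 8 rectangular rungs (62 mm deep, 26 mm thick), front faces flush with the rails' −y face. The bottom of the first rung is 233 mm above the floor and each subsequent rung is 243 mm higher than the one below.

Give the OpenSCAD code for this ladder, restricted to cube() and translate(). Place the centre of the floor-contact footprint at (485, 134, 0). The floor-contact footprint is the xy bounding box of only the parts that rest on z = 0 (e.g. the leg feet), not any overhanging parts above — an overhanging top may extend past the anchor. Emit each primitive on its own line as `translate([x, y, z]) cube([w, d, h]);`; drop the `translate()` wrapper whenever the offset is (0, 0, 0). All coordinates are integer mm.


translate([228, 103, 0]) cube([33, 62, 2189]);
translate([709, 103, 0]) cube([33, 62, 2189]);
translate([261, 103, 233]) cube([448, 62, 26]);
translate([261, 103, 476]) cube([448, 62, 26]);
translate([261, 103, 719]) cube([448, 62, 26]);
translate([261, 103, 962]) cube([448, 62, 26]);
translate([261, 103, 1205]) cube([448, 62, 26]);
translate([261, 103, 1448]) cube([448, 62, 26]);
translate([261, 103, 1691]) cube([448, 62, 26]);
translate([261, 103, 1934]) cube([448, 62, 26]);


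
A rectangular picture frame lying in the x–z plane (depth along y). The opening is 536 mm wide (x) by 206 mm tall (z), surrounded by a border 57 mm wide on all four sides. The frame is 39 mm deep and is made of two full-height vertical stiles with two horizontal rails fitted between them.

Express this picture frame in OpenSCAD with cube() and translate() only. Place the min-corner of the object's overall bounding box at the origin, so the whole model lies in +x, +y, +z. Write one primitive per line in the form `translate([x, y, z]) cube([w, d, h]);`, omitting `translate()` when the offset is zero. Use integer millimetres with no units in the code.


cube([57, 39, 320]);
translate([593, 0, 0]) cube([57, 39, 320]);
translate([57, 0, 0]) cube([536, 39, 57]);
translate([57, 0, 263]) cube([536, 39, 57]);


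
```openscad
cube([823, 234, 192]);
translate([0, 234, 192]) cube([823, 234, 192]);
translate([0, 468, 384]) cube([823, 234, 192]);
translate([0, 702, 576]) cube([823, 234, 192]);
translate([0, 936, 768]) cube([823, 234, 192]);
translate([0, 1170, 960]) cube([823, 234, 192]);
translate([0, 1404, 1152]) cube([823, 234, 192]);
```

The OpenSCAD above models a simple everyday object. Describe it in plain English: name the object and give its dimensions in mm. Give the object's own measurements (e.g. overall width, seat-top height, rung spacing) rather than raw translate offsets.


A straight staircase of 7 solid steps. Each step is 823 mm wide (x), 234 mm deep (y, the going) and 192 mm tall (the rise). The first step rests on the floor; each subsequent step sits one going further in +y and one rise higher in +z, directly behind and above the previous step with no overlap.


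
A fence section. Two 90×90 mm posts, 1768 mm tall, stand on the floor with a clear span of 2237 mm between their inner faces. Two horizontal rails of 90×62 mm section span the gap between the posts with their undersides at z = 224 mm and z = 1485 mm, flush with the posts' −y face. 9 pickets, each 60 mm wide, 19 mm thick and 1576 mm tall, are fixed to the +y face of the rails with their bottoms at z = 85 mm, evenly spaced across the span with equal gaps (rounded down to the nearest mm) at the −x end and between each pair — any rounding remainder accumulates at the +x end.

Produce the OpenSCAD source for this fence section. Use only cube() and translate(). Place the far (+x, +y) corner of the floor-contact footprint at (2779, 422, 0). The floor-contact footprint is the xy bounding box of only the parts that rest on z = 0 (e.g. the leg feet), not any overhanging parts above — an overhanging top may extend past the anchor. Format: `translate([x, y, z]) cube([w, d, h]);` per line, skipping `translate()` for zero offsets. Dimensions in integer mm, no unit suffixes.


translate([362, 332, 0]) cube([90, 90, 1768]);
translate([2689, 332, 0]) cube([90, 90, 1768]);
translate([452, 332, 224]) cube([2237, 90, 62]);
translate([452, 332, 1485]) cube([2237, 90, 62]);
translate([621, 422, 85]) cube([60, 19, 1576]);
translate([850, 422, 85]) cube([60, 19, 1576]);
translate([1079, 422, 85]) cube([60, 19, 1576]);
translate([1308, 422, 85]) cube([60, 19, 1576]);
translate([1537, 422, 85]) cube([60, 19, 1576]);
translate([1766, 422, 85]) cube([60, 19, 1576]);
translate([1995, 422, 85]) cube([60, 19, 1576]);
translate([2224, 422, 85]) cube([60, 19, 1576]);
translate([2453, 422, 85]) cube([60, 19, 1576]);


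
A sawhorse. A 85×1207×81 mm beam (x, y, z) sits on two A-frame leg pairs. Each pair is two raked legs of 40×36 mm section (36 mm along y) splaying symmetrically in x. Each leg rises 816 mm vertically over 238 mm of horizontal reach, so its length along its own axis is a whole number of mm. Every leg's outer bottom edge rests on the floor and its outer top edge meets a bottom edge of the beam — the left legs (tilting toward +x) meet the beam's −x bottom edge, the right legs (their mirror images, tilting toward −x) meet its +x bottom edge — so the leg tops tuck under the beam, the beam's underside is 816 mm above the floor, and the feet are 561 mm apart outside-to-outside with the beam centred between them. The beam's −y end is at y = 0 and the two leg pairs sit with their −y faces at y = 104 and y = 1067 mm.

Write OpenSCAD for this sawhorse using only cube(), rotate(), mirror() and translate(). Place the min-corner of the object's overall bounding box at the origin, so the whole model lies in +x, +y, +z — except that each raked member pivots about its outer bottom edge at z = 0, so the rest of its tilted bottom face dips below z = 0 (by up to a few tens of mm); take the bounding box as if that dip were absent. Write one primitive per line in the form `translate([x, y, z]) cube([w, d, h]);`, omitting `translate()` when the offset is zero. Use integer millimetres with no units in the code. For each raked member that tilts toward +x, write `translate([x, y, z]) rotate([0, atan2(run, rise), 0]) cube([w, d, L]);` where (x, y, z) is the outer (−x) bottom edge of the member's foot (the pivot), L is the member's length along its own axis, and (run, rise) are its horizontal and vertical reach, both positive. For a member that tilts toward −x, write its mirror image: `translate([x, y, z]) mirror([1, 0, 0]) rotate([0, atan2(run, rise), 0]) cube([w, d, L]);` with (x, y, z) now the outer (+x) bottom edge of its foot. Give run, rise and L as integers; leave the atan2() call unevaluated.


// leg length = √(238² + 816²) = 850
// right-leg outer foot x = 2·238 + 85 = 561
// beam min-corner = (238, 0, 816)
translate([238, 0, 816]) cube([85, 1207, 81]);
translate([0, 104, 0]) rotate([0, atan2(238, 816), 0]) cube([40, 36, 850]);
translate([561, 104, 0]) mirror([1, 0, 0]) rotate([0, atan2(238, 816), 0]) cube([40, 36, 850]);
translate([0, 1067, 0]) rotate([0, atan2(238, 816), 0]) cube([40, 36, 850]);
translate([561, 1067, 0]) mirror([1, 0, 0]) rotate([0, atan2(238, 816), 0]) cube([40, 36, 850]);


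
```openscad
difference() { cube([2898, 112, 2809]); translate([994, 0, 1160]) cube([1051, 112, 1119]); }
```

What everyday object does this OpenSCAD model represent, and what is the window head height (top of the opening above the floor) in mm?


A wall with a window opening. The window head height is 2279 mm.

A wall with a rectangular opening subtracted — a window. Sill at z = 1160, opening 1119 mm tall, so the head is at 1160 + 1119 = 2279 mm.


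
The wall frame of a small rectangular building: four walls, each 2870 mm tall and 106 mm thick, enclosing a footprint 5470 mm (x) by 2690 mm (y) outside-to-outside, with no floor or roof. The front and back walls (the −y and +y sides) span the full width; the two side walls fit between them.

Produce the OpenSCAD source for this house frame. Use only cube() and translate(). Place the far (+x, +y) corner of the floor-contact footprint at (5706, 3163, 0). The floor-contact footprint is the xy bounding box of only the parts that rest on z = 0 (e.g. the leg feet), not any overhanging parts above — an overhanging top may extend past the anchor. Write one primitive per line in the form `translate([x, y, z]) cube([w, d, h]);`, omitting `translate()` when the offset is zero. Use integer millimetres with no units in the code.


translate([236, 473, 0]) cube([5470, 106, 2870]);
translate([236, 3057, 0]) cube([5470, 106, 2870]);
translate([236, 579, 0]) cube([106, 2478, 2870]);
translate([5600, 579, 0]) cube([106, 2478, 2870]);


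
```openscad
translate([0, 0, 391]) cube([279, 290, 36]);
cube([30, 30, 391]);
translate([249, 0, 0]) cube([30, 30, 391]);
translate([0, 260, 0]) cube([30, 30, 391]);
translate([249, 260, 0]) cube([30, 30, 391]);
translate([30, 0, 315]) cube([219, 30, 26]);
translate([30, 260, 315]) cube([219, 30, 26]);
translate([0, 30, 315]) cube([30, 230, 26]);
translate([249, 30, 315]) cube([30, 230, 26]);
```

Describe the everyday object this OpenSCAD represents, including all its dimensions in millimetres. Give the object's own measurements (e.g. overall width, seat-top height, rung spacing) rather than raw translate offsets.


A simple wooden stool: a rectangular seat 279 mm (x) by 290 mm (y), 36 mm thick, top face at z = 427 mm, on four square legs, each 30×30 mm in cross-section. The legs rest on z = 0, each flush with a corner of the seat. Four stretchers, 30 mm wide and 26 mm tall, connect adjacent legs with their undersides at z = 315 mm, each running between the inner faces of the legs it joins and aligned with the legs' outer faces on the other axis.


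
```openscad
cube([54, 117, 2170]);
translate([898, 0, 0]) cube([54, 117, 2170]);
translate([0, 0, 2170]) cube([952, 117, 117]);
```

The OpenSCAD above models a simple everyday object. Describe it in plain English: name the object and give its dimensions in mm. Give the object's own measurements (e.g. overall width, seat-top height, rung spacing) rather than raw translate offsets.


A door frame. The clear opening is 844 mm wide and 2170 mm high. Two 54 mm wide jambs, 117 mm deep, stand either side of the opening from the floor to the top of the opening. A 117 mm thick head sits across the top of both jambs, spanning the full outside width of the frame.


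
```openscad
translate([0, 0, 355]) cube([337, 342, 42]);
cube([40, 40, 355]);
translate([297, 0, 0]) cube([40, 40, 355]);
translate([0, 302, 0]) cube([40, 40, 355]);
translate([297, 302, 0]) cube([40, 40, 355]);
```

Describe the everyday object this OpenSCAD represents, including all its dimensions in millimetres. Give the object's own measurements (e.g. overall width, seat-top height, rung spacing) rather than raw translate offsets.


A simple wooden stool: a rectangular seat 337 mm (x) by 342 mm (y), 42 mm thick, top face at z = 397 mm, on four square legs, each 40×40 mm in cross-section. The legs rest on z = 0, each flush with a corner of the seat.


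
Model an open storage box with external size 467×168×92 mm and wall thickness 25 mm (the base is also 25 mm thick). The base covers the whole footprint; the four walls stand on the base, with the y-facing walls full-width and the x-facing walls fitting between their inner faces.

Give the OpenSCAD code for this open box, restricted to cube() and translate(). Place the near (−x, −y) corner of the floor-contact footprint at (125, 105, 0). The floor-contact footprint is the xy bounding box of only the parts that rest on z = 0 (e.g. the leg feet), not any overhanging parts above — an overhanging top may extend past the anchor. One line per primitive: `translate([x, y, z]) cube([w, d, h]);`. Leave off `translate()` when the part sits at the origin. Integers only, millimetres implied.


translate([125, 105, 0]) cube([467, 168, 25]);
translate([125, 105, 25]) cube([467, 25, 67]);
translate([125, 248, 25]) cube([467, 25, 67]);
translate([125, 130, 25]) cube([25, 118, 67]);
translate([567, 130, 25]) cube([25, 118, 67]);


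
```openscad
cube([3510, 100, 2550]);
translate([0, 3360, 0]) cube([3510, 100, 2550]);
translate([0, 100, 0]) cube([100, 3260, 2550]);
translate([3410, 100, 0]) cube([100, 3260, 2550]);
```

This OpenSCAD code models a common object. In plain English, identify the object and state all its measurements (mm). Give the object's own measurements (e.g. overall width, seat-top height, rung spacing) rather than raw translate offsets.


The wall frame of a small rectangular building: four walls, each 2550 mm tall and 100 mm thick, enclosing a footprint 3510 mm (x) by 3460 mm (y) outside-to-outside, with no floor or roof. The front and back walls (the −y and +y sides) span the full width; the two side walls fit between them.


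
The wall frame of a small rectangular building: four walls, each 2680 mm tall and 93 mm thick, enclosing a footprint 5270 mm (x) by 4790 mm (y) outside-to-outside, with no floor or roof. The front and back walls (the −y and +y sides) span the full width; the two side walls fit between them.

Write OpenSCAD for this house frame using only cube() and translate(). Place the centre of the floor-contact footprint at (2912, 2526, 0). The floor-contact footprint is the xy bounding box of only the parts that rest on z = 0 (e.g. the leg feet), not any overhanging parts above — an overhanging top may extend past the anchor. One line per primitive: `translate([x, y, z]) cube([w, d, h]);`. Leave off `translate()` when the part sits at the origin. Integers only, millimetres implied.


translate([277, 131, 0]) cube([5270, 93, 2680]);
translate([277, 4828, 0]) cube([5270, 93, 2680]);
translate([277, 224, 0]) cube([93, 4604, 2680]);
translate([5454, 224, 0]) cube([93, 4604, 2680]);


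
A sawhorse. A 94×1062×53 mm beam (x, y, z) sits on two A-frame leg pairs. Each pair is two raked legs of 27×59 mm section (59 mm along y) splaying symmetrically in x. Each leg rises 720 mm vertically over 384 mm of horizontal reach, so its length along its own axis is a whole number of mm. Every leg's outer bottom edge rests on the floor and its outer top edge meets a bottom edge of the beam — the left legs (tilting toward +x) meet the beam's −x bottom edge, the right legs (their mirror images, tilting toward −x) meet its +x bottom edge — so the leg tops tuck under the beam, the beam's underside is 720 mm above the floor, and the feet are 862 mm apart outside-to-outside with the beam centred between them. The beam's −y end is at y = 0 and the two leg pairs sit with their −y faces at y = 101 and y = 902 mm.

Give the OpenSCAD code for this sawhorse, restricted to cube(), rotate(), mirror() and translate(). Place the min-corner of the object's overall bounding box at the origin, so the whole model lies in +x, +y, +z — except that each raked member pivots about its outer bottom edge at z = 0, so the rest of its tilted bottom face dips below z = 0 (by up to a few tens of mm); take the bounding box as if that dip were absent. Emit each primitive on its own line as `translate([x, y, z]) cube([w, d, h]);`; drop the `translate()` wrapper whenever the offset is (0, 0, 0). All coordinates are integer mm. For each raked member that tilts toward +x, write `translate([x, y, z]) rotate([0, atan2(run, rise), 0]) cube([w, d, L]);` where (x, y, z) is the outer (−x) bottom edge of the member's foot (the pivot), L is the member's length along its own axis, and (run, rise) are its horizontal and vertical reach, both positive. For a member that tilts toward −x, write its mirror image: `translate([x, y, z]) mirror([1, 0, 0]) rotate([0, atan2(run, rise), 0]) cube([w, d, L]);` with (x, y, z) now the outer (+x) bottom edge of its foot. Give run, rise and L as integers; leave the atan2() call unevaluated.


translate([384, 0, 720]) cube([94, 1062, 53]);
translate([0, 101, 0]) rotate([0, atan2(384, 720), 0]) cube([27, 59, 816]);
translate([862, 101, 0]) mirror([1, 0, 0]) rotate([0, atan2(384, 720), 0]) cube([27, 59, 816]);
translate([0, 902, 0]) rotate([0, atan2(384, 720), 0]) cube([27, 59, 816]);
translate([862, 902, 0]) mirror([1, 0, 0]) rotate([0, atan2(384, 720), 0]) cube([27, 59, 816]);


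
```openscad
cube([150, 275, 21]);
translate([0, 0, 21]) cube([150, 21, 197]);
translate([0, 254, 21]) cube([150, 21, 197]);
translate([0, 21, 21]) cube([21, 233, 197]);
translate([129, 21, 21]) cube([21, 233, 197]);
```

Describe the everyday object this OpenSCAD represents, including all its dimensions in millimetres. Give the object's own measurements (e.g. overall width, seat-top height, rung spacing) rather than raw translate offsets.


An open-topped rectangular box: outside dimensions 150×275×218 mm, with a uniform wall and base thickness of 21 mm. The base is a full 150×275 slab on the floor; four walls sit on top of the base. The front and back walls (the −y and +y sides) span the full width; the two side walls fit between them.


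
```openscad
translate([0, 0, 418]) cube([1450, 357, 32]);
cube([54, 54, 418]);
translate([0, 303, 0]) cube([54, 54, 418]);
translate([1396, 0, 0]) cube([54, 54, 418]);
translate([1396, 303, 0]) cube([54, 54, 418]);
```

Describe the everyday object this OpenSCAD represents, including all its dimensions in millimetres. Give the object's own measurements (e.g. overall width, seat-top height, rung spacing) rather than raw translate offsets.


A long wooden bench with a 1450 mm (x) × 357 mm (y) seat, 32 mm thick, its top surface 450 mm above the floor. Four 54 mm square legs at the seat corners, flush with the edges, run from z = 0 to the seat underside.


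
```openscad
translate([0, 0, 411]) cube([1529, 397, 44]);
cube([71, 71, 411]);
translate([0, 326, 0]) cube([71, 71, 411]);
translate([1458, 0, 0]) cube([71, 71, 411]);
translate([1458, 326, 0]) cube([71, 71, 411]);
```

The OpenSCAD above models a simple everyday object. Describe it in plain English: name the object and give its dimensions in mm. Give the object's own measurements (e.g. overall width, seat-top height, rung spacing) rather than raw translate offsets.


A long wooden bench with a 1529 mm (x) × 397 mm (y) seat, 44 mm thick, its top surface 455 mm above the floor. Four 71 mm square legs at the seat corners, flush with the edges, run from z = 0 to the seat underside.


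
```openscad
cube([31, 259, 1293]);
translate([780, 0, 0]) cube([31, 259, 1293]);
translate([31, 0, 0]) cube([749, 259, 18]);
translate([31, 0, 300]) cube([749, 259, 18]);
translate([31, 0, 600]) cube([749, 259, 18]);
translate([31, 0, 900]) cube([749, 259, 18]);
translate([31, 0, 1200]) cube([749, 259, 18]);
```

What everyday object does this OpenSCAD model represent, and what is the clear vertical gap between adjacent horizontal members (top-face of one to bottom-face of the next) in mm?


A bookshelf. The clear shelf gap is 282 mm.

Two tall side panels with 5 horizontal boards between them — a bookshelf. The first two shelf undersides are at z = 0 and z = 300; with shelf thickness 18, the clear gap is 300 − 0 − 18 = 282 mm.


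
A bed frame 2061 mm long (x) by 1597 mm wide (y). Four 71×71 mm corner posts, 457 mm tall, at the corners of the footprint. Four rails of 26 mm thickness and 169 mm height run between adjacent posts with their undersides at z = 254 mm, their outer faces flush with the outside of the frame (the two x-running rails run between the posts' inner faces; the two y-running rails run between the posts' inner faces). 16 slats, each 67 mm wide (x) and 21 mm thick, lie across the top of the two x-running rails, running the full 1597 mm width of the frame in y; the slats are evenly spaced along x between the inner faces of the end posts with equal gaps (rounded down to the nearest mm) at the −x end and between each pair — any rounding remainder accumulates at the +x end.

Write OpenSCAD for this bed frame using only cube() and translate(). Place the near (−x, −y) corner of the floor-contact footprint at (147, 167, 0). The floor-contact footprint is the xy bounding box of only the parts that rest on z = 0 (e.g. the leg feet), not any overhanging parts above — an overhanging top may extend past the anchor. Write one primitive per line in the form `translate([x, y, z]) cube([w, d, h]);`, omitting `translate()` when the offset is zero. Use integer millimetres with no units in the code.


// slat z = rail_z + rail_h = 254 + 169 = 423
// slat gap = ⌊(1919 − 16·67) / 17⌋ = 49
translate([147, 167, 0]) cube([71, 71, 457]);
translate([147, 1693, 0]) cube([71, 71, 457]);
translate([2137, 167, 0]) cube([71, 71, 457]);
translate([2137, 1693, 0]) cube([71, 71, 457]);
translate([218, 167, 254]) cube([1919, 26, 169]);
translate([218, 1738, 254]) cube([1919, 26, 169]);
translate([147, 238, 254]) cube([26, 1455, 169]);
translate([2182, 238, 254]) cube([26, 1455, 169]);
translate([267, 167, 423]) cube([67, 1597, 21]);
translate([383, 167, 423]) cube([67, 1597, 21]);
translate([499, 167, 423]) cube([67, 1597, 21]);
translate([615, 167, 423]) cube([67, 1597, 21]);
translate([731, 167, 423]) cube([67, 1597, 21]);
translate([847, 167, 423]) cube([67, 1597, 21]);
translate([963, 167, 423]) cube([67, 1597, 21]);
translate([1079, 167, 423]) cube([67, 1597, 21]);
translate([1195, 167, 423]) cube([67, 1597, 21]);
translate([1311, 167, 423]) cube([67, 1597, 21]);
translate([1427, 167, 423]) cube([67, 1597, 21]);
translate([1543, 167, 423]) cube([67, 1597, 21]);
translate([1659, 167, 423]) cube([67, 1597, 21]);
translate([1775, 167, 423]) cube([67, 1597, 21]);
translate([1891, 167, 423]) cube([67, 1597, 21]);
translate([2007, 167, 423]) cube([67, 1597, 21]);


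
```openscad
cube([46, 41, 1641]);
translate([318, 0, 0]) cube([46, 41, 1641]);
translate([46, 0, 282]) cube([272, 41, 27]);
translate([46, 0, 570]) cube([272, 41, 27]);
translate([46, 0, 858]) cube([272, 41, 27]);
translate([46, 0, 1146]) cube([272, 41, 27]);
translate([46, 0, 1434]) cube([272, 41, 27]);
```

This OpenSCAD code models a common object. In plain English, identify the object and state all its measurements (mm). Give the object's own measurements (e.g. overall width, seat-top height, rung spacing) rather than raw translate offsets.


A straight ladder. Two 46×41 mm vertical rails, 1641 mm tall, stand 364 mm apart (outside-to-outside) with their front faces coplanar on the −y side. 5 rungs, each 41 mm deep and 27 mm tall, span between the inner faces of the rails, front faces flush with the rails. The lowest rung's underside is at z = 282 mm and rungs are spaced 288 mm apart (underside to underside).


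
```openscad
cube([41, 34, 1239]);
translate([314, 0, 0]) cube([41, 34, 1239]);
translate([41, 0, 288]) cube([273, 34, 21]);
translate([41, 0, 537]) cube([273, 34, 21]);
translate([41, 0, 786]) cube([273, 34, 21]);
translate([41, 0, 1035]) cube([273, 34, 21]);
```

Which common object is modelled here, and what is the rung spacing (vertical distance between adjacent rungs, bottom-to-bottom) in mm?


A ladder. The rung spacing is 249 mm.

Two tall 41×34 posts with 4 short bars between them — a ladder. Adjacent rungs sit at z = 288 and z = 537, so the spacing is 537 − 288 = 249 mm.


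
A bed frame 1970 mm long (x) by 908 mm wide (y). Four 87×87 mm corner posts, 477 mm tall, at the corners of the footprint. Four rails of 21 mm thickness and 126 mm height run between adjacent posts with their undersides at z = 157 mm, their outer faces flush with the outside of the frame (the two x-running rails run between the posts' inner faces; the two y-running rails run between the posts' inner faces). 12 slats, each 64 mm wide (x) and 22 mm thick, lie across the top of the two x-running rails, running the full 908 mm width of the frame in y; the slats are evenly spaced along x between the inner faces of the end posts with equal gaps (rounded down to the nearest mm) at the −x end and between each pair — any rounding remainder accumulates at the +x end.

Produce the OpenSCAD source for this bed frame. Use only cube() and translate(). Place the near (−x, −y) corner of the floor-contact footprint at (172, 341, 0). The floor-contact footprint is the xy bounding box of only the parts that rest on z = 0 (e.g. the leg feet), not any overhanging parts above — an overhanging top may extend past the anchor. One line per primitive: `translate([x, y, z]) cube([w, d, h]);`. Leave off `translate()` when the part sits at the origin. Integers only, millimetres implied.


translate([172, 341, 0]) cube([87, 87, 477]);
translate([172, 1162, 0]) cube([87, 87, 477]);
translate([2055, 341, 0]) cube([87, 87, 477]);
translate([2055, 1162, 0]) cube([87, 87, 477]);
translate([259, 341, 157]) cube([1796, 21, 126]);
translate([259, 1228, 157]) cube([1796, 21, 126]);
translate([172, 428, 157]) cube([21, 734, 126]);
translate([2121, 428, 157]) cube([21, 734, 126]);
translate([338, 341, 283]) cube([64, 908, 22]);
translate([481, 341, 283]) cube([64, 908, 22]);
translate([624, 341, 283]) cube([64, 908, 22]);
translate([767, 341, 283]) cube([64, 908, 22]);
translate([910, 341, 283]) cube([64, 908, 22]);
translate([1053, 341, 283]) cube([64, 908, 22]);
translate([1196, 341, 283]) cube([64, 908, 22]);
translate([1339, 341, 283]) cube([64, 908, 22]);
translate([1482, 341, 283]) cube([64, 908, 22]);
translate([1625, 341, 283]) cube([64, 908, 22]);
translate([1768, 341, 283]) cube([64, 908, 22]);
translate([1911, 341, 283]) cube([64, 908, 22]);


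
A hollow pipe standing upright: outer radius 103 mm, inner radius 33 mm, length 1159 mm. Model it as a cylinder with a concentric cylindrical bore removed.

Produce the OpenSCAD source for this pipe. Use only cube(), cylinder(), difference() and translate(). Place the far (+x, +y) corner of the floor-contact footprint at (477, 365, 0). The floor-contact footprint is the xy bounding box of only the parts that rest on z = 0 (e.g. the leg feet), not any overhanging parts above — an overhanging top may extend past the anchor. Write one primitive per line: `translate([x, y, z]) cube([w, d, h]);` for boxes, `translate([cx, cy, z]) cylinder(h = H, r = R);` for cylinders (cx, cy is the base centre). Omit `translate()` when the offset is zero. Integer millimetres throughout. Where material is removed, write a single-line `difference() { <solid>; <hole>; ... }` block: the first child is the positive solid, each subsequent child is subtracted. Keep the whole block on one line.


difference() { translate([374, 262, 0]) cylinder(h = 1159, r = 103); translate([374, 262, 0]) cylinder(h = 1159, r = 33); }
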